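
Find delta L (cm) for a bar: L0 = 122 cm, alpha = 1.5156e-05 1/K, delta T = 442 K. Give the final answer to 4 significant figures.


dL = L0 * alpha * dT
dL = 122 * 1.5156e-05 * 442
dL = 0.8173 cm


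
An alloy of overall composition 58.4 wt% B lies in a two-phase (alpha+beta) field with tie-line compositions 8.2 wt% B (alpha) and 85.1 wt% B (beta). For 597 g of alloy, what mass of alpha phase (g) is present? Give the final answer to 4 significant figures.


f_alpha = (C_beta - C0) / (C_beta - C_alpha)
f_alpha = (85.1 - 58.4) / (85.1 - 8.2) = 0.347204
m_alpha = f_alpha * m_total = 0.347204 * 597 = 207.3 g


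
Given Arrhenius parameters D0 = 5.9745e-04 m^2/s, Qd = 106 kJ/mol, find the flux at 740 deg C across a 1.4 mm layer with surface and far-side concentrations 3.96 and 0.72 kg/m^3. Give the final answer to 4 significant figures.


Step 1: D = D0 * exp(-Qd/(R*T))
T = 740 + 273.15 = 1013.15 K
D = 5.9745e-04 * exp(-106e3 / (8.314 * 1013.15)) = 2.0469e-09 m^2/s
Step 2: J = D * (C1 - C2) / dx
J = 2.0469e-09 * (3.96 - 0.72) / 1.4e-03
J = 4.737e-06 kg/(m^2*s)


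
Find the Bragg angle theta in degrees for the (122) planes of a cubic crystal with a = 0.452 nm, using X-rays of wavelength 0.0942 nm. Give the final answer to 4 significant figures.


d = a / sqrt(h^2+k^2+l^2)
d = 0.452 / sqrt(9) = 0.150667 nm
lambda = 2*d*sin(theta)  =>  sin(theta) = lambda / (2*d)
sin(theta) = 0.0942 / (2 * 0.150667) = 0.312611
theta = 18.22 deg


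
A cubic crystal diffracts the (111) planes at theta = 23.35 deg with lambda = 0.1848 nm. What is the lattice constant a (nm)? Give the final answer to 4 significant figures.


d = lambda / (2*sin(theta))
d = 0.1848 / (2*sin(23.35 deg))
d = 0.233129 nm
a = d * sqrt(h^2+k^2+l^2) = 0.233129 * sqrt(3)
a = 0.4038 nm


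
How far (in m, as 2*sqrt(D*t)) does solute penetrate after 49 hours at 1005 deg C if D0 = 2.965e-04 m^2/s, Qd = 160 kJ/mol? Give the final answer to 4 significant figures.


Step 1: D = D0 * exp(-Qd/(R*T))
T = 1278.15 K
D = 2.965e-04 * exp(-160e3 / (8.314 * 1278.15)) = 8.57054e-11 m^2/s
Step 2: L = 2*sqrt(D*t)
t = 49 h = 176400 s
L = 2*sqrt(8.57054e-11 * 176400) = 7.776e-03 m


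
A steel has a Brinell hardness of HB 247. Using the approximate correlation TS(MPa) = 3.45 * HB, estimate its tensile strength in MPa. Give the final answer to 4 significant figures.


TS (MPa) = 3.45 * HB
TS = 3.45 * 247
TS = 852.2 MPa


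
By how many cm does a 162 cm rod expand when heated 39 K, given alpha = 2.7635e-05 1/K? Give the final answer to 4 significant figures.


dL = L0 * alpha * dT
dL = 162 * 2.7635e-05 * 39
dL = 0.1746 cm


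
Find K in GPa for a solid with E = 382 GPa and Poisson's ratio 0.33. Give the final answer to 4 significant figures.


K = E / (3*(1-2*nu))
K = 382 / (3*(1-2*0.33))
K = 374.5 GPa


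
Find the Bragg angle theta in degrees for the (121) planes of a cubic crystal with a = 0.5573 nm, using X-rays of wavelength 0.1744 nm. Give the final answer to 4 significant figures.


d = a / sqrt(h^2+k^2+l^2)
d = 0.5573 / sqrt(6) = 0.227517 nm
lambda = 2*d*sin(theta)  =>  sin(theta) = lambda / (2*d)
sin(theta) = 0.1744 / (2 * 0.227517) = 0.383268
theta = 22.54 deg


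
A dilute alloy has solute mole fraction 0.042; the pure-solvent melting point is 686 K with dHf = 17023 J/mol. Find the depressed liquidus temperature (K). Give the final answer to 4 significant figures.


dT = R*Tm^2*x / dHf
dT = 8.314 * 686^2 * 0.042 / 17023
dT = 9.6532 K
T_new = 686 - 9.6532 = 676.3 K


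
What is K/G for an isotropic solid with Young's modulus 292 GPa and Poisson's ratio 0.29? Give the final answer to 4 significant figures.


G = E / (2*(1+nu))
G = 292 / (2*(1+0.29)) = 113.178 GPa
K = E / (3*(1-2*nu))
K = 292 / (3*(1-2*0.29)) = 231.746 GPa
K/G = 231.746 / 113.178 = 2.048


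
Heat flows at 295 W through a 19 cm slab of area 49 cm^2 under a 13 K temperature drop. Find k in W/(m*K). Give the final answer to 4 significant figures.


k = Q*L / (A*dT)
L = 0.19 m, A = 4.9e-03 m^2
k = 295 * 0.19 / (4.9e-03 * 13)
k = 879.9 W/(m*K)


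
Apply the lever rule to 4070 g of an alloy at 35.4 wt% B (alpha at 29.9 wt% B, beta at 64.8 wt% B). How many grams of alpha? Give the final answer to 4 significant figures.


f_alpha = (C_beta - C0) / (C_beta - C_alpha)
f_alpha = (64.8 - 35.4) / (64.8 - 29.9) = 0.842407
m_alpha = f_alpha * m_total = 0.842407 * 4070 = 3429 g


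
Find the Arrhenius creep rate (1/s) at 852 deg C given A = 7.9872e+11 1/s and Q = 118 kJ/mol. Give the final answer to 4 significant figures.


rate = A * exp(-Q / (R*T))
T = 852 + 273.15 = 1125.15 K
rate = 7.9872e+11 * exp(-118e3 / (8.314 * 1125.15))
rate = 2.655e+06 1/s


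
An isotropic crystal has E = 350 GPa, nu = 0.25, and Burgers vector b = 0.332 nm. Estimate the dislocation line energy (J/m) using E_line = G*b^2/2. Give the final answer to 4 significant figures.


Step 1: G = E / (2*(1+nu))
G = 350 / (2*(1+0.25)) = 140 GPa = 1.4e+11 Pa
Step 2: E_line = G*b^2/2
b = 0.332 nm = 3.32e-10 m
E_line = 0.5 * 1.4e+11 * (3.32e-10)^2 = 7.716e-09 J/m


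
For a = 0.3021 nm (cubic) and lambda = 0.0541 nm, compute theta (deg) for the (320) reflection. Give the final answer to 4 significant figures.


d = a / sqrt(h^2+k^2+l^2)
d = 0.3021 / sqrt(13) = 0.0837875 nm
lambda = 2*d*sin(theta)  =>  sin(theta) = lambda / (2*d)
sin(theta) = 0.0541 / (2 * 0.0837875) = 0.322841
theta = 18.83 deg


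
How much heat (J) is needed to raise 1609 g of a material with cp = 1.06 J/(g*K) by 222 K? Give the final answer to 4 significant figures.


Q = m * cp * dT
Q = 1609 * 1.06 * 222
Q = 378600 J


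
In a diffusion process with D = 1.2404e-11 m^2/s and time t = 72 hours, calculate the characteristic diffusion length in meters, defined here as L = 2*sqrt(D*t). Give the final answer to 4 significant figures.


t = 72 hr = 259200 s
Diffusion length = 2*sqrt(D*t)
= 2*sqrt(1.2404e-11 * 259200)
= 3.586e-03 m


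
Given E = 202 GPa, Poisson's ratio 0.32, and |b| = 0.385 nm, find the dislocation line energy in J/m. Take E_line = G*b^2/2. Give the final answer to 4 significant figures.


Step 1: G = E / (2*(1+nu))
G = 202 / (2*(1+0.32)) = 76.5152 GPa = 7.65152e+10 Pa
Step 2: E_line = G*b^2/2
b = 0.385 nm = 3.85e-10 m
E_line = 0.5 * 7.65152e+10 * (3.85e-10)^2 = 5.671e-09 J/m


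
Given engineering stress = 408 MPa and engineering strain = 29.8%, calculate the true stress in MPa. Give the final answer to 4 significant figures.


sigma_true = sigma_eng * (1 + epsilon_eng)
sigma_true = 408 * (1 + 0.298)
sigma_true = 529.6 MPa


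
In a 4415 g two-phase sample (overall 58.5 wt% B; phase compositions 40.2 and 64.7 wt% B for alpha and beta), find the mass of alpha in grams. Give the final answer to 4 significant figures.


f_alpha = (C_beta - C0) / (C_beta - C_alpha)
f_alpha = (64.7 - 58.5) / (64.7 - 40.2) = 0.253061
m_alpha = f_alpha * m_total = 0.253061 * 4415 = 1117 g


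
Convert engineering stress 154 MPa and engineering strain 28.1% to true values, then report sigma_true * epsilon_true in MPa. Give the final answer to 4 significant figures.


sigma_true = sigma_eng * (1 + epsilon_eng)
sigma_true = 154 * (1 + 0.281) = 197.274 MPa
epsilon_true = ln(1 + epsilon_eng)
epsilon_true = ln(1 + 0.281) = 0.247641
sigma_true * epsilon_true = 197.274 * 0.247641 = 48.85 MPa


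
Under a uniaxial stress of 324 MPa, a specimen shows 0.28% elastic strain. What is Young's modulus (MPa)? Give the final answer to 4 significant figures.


E = sigma / epsilon
epsilon = 0.28% = 2.8e-03
E = 324 / 2.8e-03
E = 115700 MPa


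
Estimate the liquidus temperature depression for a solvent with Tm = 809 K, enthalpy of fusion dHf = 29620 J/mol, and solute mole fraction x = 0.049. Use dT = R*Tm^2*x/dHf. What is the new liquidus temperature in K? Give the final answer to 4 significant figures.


dT = R*Tm^2*x / dHf
dT = 8.314 * 809^2 * 0.049 / 29620
dT = 9.00157 K
T_new = 809 - 9.00157 = 800 K


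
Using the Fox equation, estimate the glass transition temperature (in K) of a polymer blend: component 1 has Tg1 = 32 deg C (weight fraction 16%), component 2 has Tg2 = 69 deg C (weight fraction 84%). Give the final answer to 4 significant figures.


1/Tg = w1/Tg1 + w2/Tg2 (in Kelvin)
Tg1 = 305.15 K, Tg2 = 342.15 K
1/Tg = 0.16/305.15 + 0.84/342.15
Tg = 335.6 K


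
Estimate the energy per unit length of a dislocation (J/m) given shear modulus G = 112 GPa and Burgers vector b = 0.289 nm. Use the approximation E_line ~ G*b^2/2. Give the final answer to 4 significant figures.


E = G*b^2/2
b = 0.289 nm = 2.89e-10 m
G = 112 GPa = 1.12e+11 Pa
E = 0.5 * 1.12e+11 * (2.89e-10)^2
E = 4.677e-09 J/m


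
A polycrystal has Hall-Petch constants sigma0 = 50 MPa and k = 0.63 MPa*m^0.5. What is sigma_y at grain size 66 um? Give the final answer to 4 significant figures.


sigma_y = sigma0 + k / sqrt(d)
d = 66 um = 6.6e-05 m
sigma_y = 50 + 0.63 / sqrt(6.6e-05)
sigma_y = 127.5 MPa


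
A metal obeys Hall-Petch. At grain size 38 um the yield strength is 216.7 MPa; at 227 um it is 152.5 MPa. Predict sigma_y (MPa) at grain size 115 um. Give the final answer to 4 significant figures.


sigma_y = sigma0 + k / sqrt(d)
1/sqrt(d1) = 1/sqrt(3.8e-05) = 162.221;  1/sqrt(d2) = 66.3723
k = (sigma1 - sigma2) / (1/sqrt(d1) - 1/sqrt(d2)) = (216.7 - 152.5) / (162.221 - 66.3723) = 0.669803 MPa*m^0.5
sigma0 = sigma1 - k/sqrt(d1) = 216.7 - 0.669803*162.221 = 108.044 MPa
sigma_y(d3) = 108.044 + 0.669803 / sqrt(1.15e-04) = 170.5 MPa


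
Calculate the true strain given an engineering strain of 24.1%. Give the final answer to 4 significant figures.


epsilon_true = ln(1 + epsilon_eng)
epsilon_true = ln(1 + 0.241)
epsilon_true = 0.2159


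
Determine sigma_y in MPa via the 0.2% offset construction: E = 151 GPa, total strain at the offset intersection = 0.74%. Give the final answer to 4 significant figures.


Offset strain = 0.002
Elastic strain at yield = total_strain - offset = 7.4e-03 - 0.002 = 5.4e-03
sigma_y = E * elastic_strain = 151000 * 5.4e-03
sigma_y = 815.4 MPa


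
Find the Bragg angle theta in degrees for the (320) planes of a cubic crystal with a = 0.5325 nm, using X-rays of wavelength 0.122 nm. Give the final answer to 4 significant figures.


d = a / sqrt(h^2+k^2+l^2)
d = 0.5325 / sqrt(13) = 0.147689 nm
lambda = 2*d*sin(theta)  =>  sin(theta) = lambda / (2*d)
sin(theta) = 0.122 / (2 * 0.147689) = 0.41303
theta = 24.4 deg


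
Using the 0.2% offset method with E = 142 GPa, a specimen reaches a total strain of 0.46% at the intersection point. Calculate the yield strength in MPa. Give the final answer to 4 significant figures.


Offset strain = 0.002
Elastic strain at yield = total_strain - offset = 4.6e-03 - 0.002 = 2.6e-03
sigma_y = E * elastic_strain = 142000 * 2.6e-03
sigma_y = 369.2 MPa


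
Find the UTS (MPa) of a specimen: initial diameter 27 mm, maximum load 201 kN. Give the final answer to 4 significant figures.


A0 = pi*(d/2)^2 = pi*(27/2)^2 = 572.555 mm^2
UTS = F_max / A0 = 201*1000 / 572.555
UTS = 351.1 MPa


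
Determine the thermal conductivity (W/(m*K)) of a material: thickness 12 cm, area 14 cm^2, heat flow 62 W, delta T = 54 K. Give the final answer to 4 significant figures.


k = Q*L / (A*dT)
L = 0.12 m, A = 1.4e-03 m^2
k = 62 * 0.12 / (1.4e-03 * 54)
k = 98.41 W/(m*K)


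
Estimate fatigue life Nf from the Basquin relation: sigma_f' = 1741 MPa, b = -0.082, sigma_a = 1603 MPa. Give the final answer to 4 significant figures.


sigma_a = sigma_f' * (2*Nf)^b
2*Nf = (sigma_a / sigma_f')^(1/b)
2*Nf = (1603 / 1741)^(1/-0.082)
2*Nf = 2.73767
Nf = 1.369 cycles


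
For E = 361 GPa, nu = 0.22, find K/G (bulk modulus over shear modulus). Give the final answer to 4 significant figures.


G = E / (2*(1+nu))
G = 361 / (2*(1+0.22)) = 147.951 GPa
K = E / (3*(1-2*nu))
K = 361 / (3*(1-2*0.22)) = 214.881 GPa
K/G = 214.881 / 147.951 = 1.452


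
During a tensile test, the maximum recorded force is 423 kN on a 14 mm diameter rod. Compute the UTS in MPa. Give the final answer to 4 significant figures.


A0 = pi*(d/2)^2 = pi*(14/2)^2 = 153.938 mm^2
UTS = F_max / A0 = 423*1000 / 153.938
UTS = 2748 MPa


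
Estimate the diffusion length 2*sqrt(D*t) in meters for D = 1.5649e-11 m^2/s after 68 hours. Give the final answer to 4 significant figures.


t = 68 hr = 244800 s
Diffusion length = 2*sqrt(D*t)
= 2*sqrt(1.5649e-11 * 244800)
= 3.915e-03 m


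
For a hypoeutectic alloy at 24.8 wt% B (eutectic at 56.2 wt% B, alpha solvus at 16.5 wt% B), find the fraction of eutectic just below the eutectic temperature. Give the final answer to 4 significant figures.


f_primary = (C_e - C0) / (C_e - C_alpha_max)
f_primary = (56.2 - 24.8) / (56.2 - 16.5)
f_primary = 0.790932
f_eutectic = 1 - 0.790932 = 0.2091


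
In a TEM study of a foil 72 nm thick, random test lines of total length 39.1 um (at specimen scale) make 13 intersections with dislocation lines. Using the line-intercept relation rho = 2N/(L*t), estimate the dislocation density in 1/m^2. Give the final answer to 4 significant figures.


rho = 2N / (L * t)
L = 39.1 um = 3.91e-05 m, t = 72 nm = 7.2e-08 m
rho = 2 * 13 / (3.91e-05 * 7.2e-08)
rho = 9.236e+12 1/m^2


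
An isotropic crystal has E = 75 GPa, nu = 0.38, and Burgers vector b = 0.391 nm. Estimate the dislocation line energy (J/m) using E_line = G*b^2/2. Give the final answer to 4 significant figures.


Step 1: G = E / (2*(1+nu))
G = 75 / (2*(1+0.38)) = 27.1739 GPa = 2.71739e+10 Pa
Step 2: E_line = G*b^2/2
b = 0.391 nm = 3.91e-10 m
E_line = 0.5 * 2.71739e+10 * (3.91e-10)^2 = 2.077e-09 J/m


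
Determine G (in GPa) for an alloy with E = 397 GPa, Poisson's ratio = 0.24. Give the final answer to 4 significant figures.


G = E / (2*(1+nu))
G = 397 / (2*(1+0.24))
G = 160.1 GPa


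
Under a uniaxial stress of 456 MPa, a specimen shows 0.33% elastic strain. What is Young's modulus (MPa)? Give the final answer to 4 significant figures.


E = sigma / epsilon
epsilon = 0.33% = 3.3e-03
E = 456 / 3.3e-03
E = 138200 MPa


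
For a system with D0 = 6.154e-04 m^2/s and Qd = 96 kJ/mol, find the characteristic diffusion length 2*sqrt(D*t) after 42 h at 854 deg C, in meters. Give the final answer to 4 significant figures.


Step 1: D = D0 * exp(-Qd/(R*T))
T = 1127.15 K
D = 6.154e-04 * exp(-96e3 / (8.314 * 1127.15)) = 2.18848e-08 m^2/s
Step 2: L = 2*sqrt(D*t)
t = 42 h = 151200 s
L = 2*sqrt(2.18848e-08 * 151200) = 0.115 m


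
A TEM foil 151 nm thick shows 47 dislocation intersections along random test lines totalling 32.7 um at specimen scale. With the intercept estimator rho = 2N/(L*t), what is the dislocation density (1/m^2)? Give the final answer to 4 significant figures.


rho = 2N / (L * t)
L = 32.7 um = 3.27e-05 m, t = 151 nm = 1.51e-07 m
rho = 2 * 47 / (3.27e-05 * 1.51e-07)
rho = 1.904e+13 1/m^2


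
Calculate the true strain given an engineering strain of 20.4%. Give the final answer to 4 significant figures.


epsilon_true = ln(1 + epsilon_eng)
epsilon_true = ln(1 + 0.204)
epsilon_true = 0.1856


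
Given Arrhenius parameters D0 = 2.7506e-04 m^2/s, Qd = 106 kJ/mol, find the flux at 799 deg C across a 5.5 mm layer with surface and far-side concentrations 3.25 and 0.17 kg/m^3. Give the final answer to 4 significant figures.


Step 1: D = D0 * exp(-Qd/(R*T))
T = 799 + 273.15 = 1072.15 K
D = 2.7506e-04 * exp(-106e3 / (8.314 * 1072.15)) = 1.88352e-09 m^2/s
Step 2: J = D * (C1 - C2) / dx
J = 1.88352e-09 * (3.25 - 0.17) / 5.5e-03
J = 1.055e-06 kg/(m^2*s)


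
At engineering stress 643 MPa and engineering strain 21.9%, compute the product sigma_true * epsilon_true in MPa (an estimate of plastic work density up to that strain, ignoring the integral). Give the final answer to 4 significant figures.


sigma_true = sigma_eng * (1 + epsilon_eng)
sigma_true = 643 * (1 + 0.219) = 783.817 MPa
epsilon_true = ln(1 + epsilon_eng)
epsilon_true = ln(1 + 0.219) = 0.198031
sigma_true * epsilon_true = 783.817 * 0.198031 = 155.2 MPa


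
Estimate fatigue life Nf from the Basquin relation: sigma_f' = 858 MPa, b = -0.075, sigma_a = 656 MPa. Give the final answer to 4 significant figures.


sigma_a = sigma_f' * (2*Nf)^b
2*Nf = (sigma_a / sigma_f')^(1/b)
2*Nf = (656 / 858)^(1/-0.075)
2*Nf = 35.8464
Nf = 17.92 cycles


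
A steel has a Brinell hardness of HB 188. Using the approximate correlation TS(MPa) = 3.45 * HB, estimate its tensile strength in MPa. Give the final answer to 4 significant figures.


TS (MPa) = 3.45 * HB
TS = 3.45 * 188
TS = 648.6 MPa


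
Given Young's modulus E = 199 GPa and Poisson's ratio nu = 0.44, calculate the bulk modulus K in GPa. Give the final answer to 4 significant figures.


K = E / (3*(1-2*nu))
K = 199 / (3*(1-2*0.44))
K = 552.8 GPa


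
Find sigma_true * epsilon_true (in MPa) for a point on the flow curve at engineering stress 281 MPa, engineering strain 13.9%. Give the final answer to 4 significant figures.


sigma_true = sigma_eng * (1 + epsilon_eng)
sigma_true = 281 * (1 + 0.139) = 320.059 MPa
epsilon_true = ln(1 + epsilon_eng)
epsilon_true = ln(1 + 0.139) = 0.130151
sigma_true * epsilon_true = 320.059 * 0.130151 = 41.66 MPa


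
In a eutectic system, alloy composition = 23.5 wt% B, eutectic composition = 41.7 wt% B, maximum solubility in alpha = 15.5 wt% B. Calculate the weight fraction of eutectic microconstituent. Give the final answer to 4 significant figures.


f_primary = (C_e - C0) / (C_e - C_alpha_max)
f_primary = (41.7 - 23.5) / (41.7 - 15.5)
f_primary = 0.694656
f_eutectic = 1 - 0.694656 = 0.3053


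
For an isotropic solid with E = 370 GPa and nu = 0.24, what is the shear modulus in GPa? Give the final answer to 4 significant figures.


G = E / (2*(1+nu))
G = 370 / (2*(1+0.24))
G = 149.2 GPa


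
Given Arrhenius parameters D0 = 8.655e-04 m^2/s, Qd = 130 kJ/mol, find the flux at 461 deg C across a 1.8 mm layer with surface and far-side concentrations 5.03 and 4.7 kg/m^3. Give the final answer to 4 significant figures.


Step 1: D = D0 * exp(-Qd/(R*T))
T = 461 + 273.15 = 734.15 K
D = 8.655e-04 * exp(-130e3 / (8.314 * 734.15)) = 4.86919e-13 m^2/s
Step 2: J = D * (C1 - C2) / dx
J = 4.86919e-13 * (5.03 - 4.7) / 1.8e-03
J = 8.927e-11 kg/(m^2*s)


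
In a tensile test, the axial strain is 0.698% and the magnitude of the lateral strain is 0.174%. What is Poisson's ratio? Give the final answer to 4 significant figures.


nu = -epsilon_lat / epsilon_axial
Lateral strain is contraction (negative), so using magnitudes:
nu = 0.174 / 0.698
nu = 0.2493


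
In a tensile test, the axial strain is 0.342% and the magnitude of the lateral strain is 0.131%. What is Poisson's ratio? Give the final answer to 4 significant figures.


nu = -epsilon_lat / epsilon_axial
Lateral strain is contraction (negative), so using magnitudes:
nu = 0.131 / 0.342
nu = 0.383


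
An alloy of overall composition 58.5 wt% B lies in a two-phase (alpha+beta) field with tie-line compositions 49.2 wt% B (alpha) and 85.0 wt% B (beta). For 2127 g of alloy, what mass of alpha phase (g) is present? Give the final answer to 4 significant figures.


f_alpha = (C_beta - C0) / (C_beta - C_alpha)
f_alpha = (85.0 - 58.5) / (85.0 - 49.2) = 0.740223
m_alpha = f_alpha * m_total = 0.740223 * 2127 = 1574 g


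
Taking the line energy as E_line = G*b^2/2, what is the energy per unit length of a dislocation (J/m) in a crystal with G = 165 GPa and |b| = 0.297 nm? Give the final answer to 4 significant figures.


E = G*b^2/2
b = 0.297 nm = 2.97e-10 m
G = 165 GPa = 1.65e+11 Pa
E = 0.5 * 1.65e+11 * (2.97e-10)^2
E = 7.277e-09 J/m


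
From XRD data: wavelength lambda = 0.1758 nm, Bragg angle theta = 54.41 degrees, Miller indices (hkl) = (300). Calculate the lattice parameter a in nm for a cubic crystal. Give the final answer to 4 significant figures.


d = lambda / (2*sin(theta))
d = 0.1758 / (2*sin(54.41 deg))
d = 0.108091 nm
a = d * sqrt(h^2+k^2+l^2) = 0.108091 * sqrt(9)
a = 0.3243 nm


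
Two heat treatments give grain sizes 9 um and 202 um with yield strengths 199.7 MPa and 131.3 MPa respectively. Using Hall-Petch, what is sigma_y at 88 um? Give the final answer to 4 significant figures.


sigma_y = sigma0 + k / sqrt(d)
1/sqrt(d1) = 1/sqrt(9e-06) = 333.333;  1/sqrt(d2) = 70.3598
k = (sigma1 - sigma2) / (1/sqrt(d1) - 1/sqrt(d2)) = (199.7 - 131.3) / (333.333 - 70.3598) = 0.260102 MPa*m^0.5
sigma0 = sigma1 - k/sqrt(d1) = 199.7 - 0.260102*333.333 = 112.999 MPa
sigma_y(d3) = 112.999 + 0.260102 / sqrt(8.8e-05) = 140.7 MPa


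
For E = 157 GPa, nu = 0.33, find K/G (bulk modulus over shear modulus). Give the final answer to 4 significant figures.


G = E / (2*(1+nu))
G = 157 / (2*(1+0.33)) = 59.0226 GPa
K = E / (3*(1-2*nu))
K = 157 / (3*(1-2*0.33)) = 153.922 GPa
K/G = 153.922 / 59.0226 = 2.608


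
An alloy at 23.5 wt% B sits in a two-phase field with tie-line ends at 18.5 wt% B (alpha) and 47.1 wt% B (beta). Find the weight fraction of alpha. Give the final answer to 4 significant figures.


f_alpha = (C_beta - C0) / (C_beta - C_alpha)
f_alpha = (47.1 - 23.5) / (47.1 - 18.5)
f_alpha = 0.8252


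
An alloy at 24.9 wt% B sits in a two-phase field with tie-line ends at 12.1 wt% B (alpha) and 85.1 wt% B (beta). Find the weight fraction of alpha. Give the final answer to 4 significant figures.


f_alpha = (C_beta - C0) / (C_beta - C_alpha)
f_alpha = (85.1 - 24.9) / (85.1 - 12.1)
f_alpha = 0.8247


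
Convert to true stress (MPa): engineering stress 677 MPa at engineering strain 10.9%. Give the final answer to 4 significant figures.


sigma_true = sigma_eng * (1 + epsilon_eng)
sigma_true = 677 * (1 + 0.109)
sigma_true = 750.8 MPa


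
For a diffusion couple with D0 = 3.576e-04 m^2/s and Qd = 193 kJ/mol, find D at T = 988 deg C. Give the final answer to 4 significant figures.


D = D0 * exp(-Qd / (R*T))
T = 1261.15 K
D = 3.576e-04 * exp(-193e3 / (8.314 * 1261.15))
D = 3.626e-12 m^2/s


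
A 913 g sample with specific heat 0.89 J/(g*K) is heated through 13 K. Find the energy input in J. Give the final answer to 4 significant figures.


Q = m * cp * dT
Q = 913 * 0.89 * 13
Q = 10560 J


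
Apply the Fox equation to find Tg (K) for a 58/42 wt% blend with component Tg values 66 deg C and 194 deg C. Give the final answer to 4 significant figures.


1/Tg = w1/Tg1 + w2/Tg2 (in Kelvin)
Tg1 = 339.15 K, Tg2 = 467.15 K
1/Tg = 0.58/339.15 + 0.42/467.15
Tg = 383.3 K


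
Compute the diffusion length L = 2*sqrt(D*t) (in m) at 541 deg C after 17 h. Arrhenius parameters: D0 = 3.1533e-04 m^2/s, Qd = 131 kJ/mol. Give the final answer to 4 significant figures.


Step 1: D = D0 * exp(-Qd/(R*T))
T = 814.15 K
D = 3.1533e-04 * exp(-131e3 / (8.314 * 814.15)) = 1.24079e-12 m^2/s
Step 2: L = 2*sqrt(D*t)
t = 17 h = 61200 s
L = 2*sqrt(1.24079e-12 * 61200) = 5.511e-04 m


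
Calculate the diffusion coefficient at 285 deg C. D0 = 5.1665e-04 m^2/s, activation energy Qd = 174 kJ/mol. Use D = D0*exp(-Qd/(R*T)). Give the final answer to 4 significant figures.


D = D0 * exp(-Qd / (R*T))
T = 558.15 K
D = 5.1665e-04 * exp(-174e3 / (8.314 * 558.15))
D = 2.684e-20 m^2/s


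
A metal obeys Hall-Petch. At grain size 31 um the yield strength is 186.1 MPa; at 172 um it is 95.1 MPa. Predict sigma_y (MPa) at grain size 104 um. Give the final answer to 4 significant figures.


sigma_y = sigma0 + k / sqrt(d)
1/sqrt(d1) = 1/sqrt(3.1e-05) = 179.605;  1/sqrt(d2) = 76.2493
k = (sigma1 - sigma2) / (1/sqrt(d1) - 1/sqrt(d2)) = (186.1 - 95.1) / (179.605 - 76.2493) = 0.880452 MPa*m^0.5
sigma0 = sigma1 - k/sqrt(d1) = 186.1 - 0.880452*179.605 = 27.9662 MPa
sigma_y(d3) = 27.9662 + 0.880452 / sqrt(1.04e-04) = 114.3 MPa


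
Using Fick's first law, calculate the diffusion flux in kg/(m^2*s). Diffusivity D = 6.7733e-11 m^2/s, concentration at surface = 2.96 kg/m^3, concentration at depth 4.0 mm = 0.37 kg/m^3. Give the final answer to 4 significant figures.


J = -D * (dC/dx) = D * (C1 - C2) / dx
J = 6.7733e-11 * (2.96 - 0.37) / 4e-03
J = 4.386e-08 kg/(m^2*s)


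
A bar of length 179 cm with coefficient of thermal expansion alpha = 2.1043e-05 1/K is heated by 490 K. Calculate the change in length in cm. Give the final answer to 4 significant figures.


dL = L0 * alpha * dT
dL = 179 * 2.1043e-05 * 490
dL = 1.846 cm


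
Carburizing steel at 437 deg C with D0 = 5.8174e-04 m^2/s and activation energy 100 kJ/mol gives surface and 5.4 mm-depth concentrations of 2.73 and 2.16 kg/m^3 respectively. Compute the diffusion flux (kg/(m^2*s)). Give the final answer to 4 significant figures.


Step 1: D = D0 * exp(-Qd/(R*T))
T = 437 + 273.15 = 710.15 K
D = 5.8174e-04 * exp(-100e3 / (8.314 * 710.15)) = 2.56464e-11 m^2/s
Step 2: J = D * (C1 - C2) / dx
J = 2.56464e-11 * (2.73 - 2.16) / 5.4e-03
J = 2.707e-09 kg/(m^2*s)


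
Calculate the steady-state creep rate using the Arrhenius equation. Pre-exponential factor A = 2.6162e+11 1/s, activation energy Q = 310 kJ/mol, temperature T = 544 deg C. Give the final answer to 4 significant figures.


rate = A * exp(-Q / (R*T))
T = 544 + 273.15 = 817.15 K
rate = 2.6162e+11 * exp(-310e3 / (8.314 * 817.15))
rate = 3.989e-09 1/s


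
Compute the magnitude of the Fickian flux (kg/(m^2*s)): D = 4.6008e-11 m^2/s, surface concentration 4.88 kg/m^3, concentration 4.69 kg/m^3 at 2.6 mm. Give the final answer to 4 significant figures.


J = -D * (dC/dx) = D * (C1 - C2) / dx
J = 4.6008e-11 * (4.88 - 4.69) / 2.6e-03
J = 3.362e-09 kg/(m^2*s)


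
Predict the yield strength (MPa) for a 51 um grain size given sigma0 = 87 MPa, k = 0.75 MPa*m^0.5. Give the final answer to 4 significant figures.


sigma_y = sigma0 + k / sqrt(d)
d = 51 um = 5.1e-05 m
sigma_y = 87 + 0.75 / sqrt(5.1e-05)
sigma_y = 192 MPa


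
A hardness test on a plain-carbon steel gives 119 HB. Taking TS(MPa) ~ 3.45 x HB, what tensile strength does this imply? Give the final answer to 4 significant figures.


TS (MPa) = 3.45 * HB
TS = 3.45 * 119
TS = 410.6 MPa


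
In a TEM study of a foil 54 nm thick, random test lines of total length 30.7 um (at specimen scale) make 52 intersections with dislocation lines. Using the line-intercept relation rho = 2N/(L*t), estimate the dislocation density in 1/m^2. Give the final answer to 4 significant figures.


rho = 2N / (L * t)
L = 30.7 um = 3.07e-05 m, t = 54 nm = 5.4e-08 m
rho = 2 * 52 / (3.07e-05 * 5.4e-08)
rho = 6.273e+13 1/m^2


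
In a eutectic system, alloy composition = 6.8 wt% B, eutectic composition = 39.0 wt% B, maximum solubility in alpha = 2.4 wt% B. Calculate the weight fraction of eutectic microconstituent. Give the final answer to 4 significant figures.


f_primary = (C_e - C0) / (C_e - C_alpha_max)
f_primary = (39.0 - 6.8) / (39.0 - 2.4)
f_primary = 0.879781
f_eutectic = 1 - 0.879781 = 0.1202


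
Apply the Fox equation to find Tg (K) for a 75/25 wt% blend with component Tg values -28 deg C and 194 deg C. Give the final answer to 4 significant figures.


1/Tg = w1/Tg1 + w2/Tg2 (in Kelvin)
Tg1 = 245.15 K, Tg2 = 467.15 K
1/Tg = 0.75/245.15 + 0.25/467.15
Tg = 278.2 K


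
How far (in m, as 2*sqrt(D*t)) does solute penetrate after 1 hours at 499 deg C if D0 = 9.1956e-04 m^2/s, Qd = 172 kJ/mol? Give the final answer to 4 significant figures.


Step 1: D = D0 * exp(-Qd/(R*T))
T = 772.15 K
D = 9.1956e-04 * exp(-172e3 / (8.314 * 772.15)) = 2.12643e-15 m^2/s
Step 2: L = 2*sqrt(D*t)
t = 1 h = 3600 s
L = 2*sqrt(2.12643e-15 * 3600) = 5.534e-06 m


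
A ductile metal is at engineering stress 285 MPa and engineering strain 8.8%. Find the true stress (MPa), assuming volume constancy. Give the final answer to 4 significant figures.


sigma_true = sigma_eng * (1 + epsilon_eng)
sigma_true = 285 * (1 + 0.088)
sigma_true = 310.1 MPa


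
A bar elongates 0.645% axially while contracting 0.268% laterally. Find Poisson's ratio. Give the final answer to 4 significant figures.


nu = -epsilon_lat / epsilon_axial
Lateral strain is contraction (negative), so using magnitudes:
nu = 0.268 / 0.645
nu = 0.4155


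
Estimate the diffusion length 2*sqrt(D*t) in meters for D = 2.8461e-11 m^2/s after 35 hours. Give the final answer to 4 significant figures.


t = 35 hr = 126000 s
Diffusion length = 2*sqrt(D*t)
= 2*sqrt(2.8461e-11 * 126000)
= 3.787e-03 m


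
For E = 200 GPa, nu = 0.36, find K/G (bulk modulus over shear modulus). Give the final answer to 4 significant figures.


G = E / (2*(1+nu))
G = 200 / (2*(1+0.36)) = 73.5294 GPa
K = E / (3*(1-2*nu))
K = 200 / (3*(1-2*0.36)) = 238.095 GPa
K/G = 238.095 / 73.5294 = 3.238


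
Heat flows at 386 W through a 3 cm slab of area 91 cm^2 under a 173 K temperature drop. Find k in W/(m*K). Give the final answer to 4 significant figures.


k = Q*L / (A*dT)
L = 0.03 m, A = 9.1e-03 m^2
k = 386 * 0.03 / (9.1e-03 * 173)
k = 7.356 W/(m*K)


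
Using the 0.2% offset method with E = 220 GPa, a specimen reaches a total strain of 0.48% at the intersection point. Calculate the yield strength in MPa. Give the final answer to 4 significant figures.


Offset strain = 0.002
Elastic strain at yield = total_strain - offset = 4.8e-03 - 0.002 = 2.8e-03
sigma_y = E * elastic_strain = 220000 * 2.8e-03
sigma_y = 616 MPa


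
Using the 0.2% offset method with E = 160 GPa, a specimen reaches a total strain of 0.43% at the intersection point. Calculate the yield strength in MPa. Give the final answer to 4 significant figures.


Offset strain = 0.002
Elastic strain at yield = total_strain - offset = 4.3e-03 - 0.002 = 2.3e-03
sigma_y = E * elastic_strain = 160000 * 2.3e-03
sigma_y = 368 MPa


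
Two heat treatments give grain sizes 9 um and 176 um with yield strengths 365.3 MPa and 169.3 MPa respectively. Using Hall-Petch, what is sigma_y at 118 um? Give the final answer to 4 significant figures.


sigma_y = sigma0 + k / sqrt(d)
1/sqrt(d1) = 1/sqrt(9e-06) = 333.333;  1/sqrt(d2) = 75.3778
k = (sigma1 - sigma2) / (1/sqrt(d1) - 1/sqrt(d2)) = (365.3 - 169.3) / (333.333 - 75.3778) = 0.759821 MPa*m^0.5
sigma0 = sigma1 - k/sqrt(d1) = 365.3 - 0.759821*333.333 = 112.026 MPa
sigma_y(d3) = 112.026 + 0.759821 / sqrt(1.18e-04) = 182 MPa


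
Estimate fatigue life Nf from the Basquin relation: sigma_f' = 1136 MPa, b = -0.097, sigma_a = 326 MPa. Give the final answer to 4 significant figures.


sigma_a = sigma_f' * (2*Nf)^b
2*Nf = (sigma_a / sigma_f')^(1/b)
2*Nf = (326 / 1136)^(1/-0.097)
2*Nf = 388406
Nf = 194200 cycles


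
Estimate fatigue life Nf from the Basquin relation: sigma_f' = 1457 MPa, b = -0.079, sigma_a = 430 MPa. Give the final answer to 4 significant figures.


sigma_a = sigma_f' * (2*Nf)^b
2*Nf = (sigma_a / sigma_f')^(1/b)
2*Nf = (430 / 1457)^(1/-0.079)
2*Nf = 5.11385e+06
Nf = 2.557e+06 cycles


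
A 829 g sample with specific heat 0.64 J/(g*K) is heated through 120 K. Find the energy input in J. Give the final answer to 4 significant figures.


Q = m * cp * dT
Q = 829 * 0.64 * 120
Q = 63670 J


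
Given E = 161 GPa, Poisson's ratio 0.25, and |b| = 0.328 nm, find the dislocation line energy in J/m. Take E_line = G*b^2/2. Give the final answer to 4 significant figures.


Step 1: G = E / (2*(1+nu))
G = 161 / (2*(1+0.25)) = 64.4 GPa = 6.44e+10 Pa
Step 2: E_line = G*b^2/2
b = 0.328 nm = 3.28e-10 m
E_line = 0.5 * 6.44e+10 * (3.28e-10)^2 = 3.464e-09 J/m


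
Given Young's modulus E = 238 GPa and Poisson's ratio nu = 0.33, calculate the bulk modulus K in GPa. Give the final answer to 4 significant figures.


K = E / (3*(1-2*nu))
K = 238 / (3*(1-2*0.33))
K = 233.3 GPa


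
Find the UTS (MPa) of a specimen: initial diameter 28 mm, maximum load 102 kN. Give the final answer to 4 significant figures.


A0 = pi*(d/2)^2 = pi*(28/2)^2 = 615.752 mm^2
UTS = F_max / A0 = 102*1000 / 615.752
UTS = 165.7 MPa


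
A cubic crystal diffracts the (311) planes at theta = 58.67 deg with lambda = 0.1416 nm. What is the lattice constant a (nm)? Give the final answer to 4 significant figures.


d = lambda / (2*sin(theta))
d = 0.1416 / (2*sin(58.67 deg))
d = 0.0828859 nm
a = d * sqrt(h^2+k^2+l^2) = 0.0828859 * sqrt(11)
a = 0.2749 nm


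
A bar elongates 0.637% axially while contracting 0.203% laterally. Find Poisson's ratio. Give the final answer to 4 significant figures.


nu = -epsilon_lat / epsilon_axial
Lateral strain is contraction (negative), so using magnitudes:
nu = 0.203 / 0.637
nu = 0.3187


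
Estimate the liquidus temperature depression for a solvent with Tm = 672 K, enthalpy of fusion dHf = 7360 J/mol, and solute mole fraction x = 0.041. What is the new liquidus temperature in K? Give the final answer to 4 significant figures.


dT = R*Tm^2*x / dHf
dT = 8.314 * 672^2 * 0.041 / 7360
dT = 20.9148 K
T_new = 672 - 20.9148 = 651.1 K


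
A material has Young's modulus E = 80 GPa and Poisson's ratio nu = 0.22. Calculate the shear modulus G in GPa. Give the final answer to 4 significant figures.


G = E / (2*(1+nu))
G = 80 / (2*(1+0.22))
G = 32.79 GPa


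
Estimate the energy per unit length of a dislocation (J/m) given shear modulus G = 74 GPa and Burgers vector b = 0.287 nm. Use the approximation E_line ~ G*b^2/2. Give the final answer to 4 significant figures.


E = G*b^2/2
b = 0.287 nm = 2.87e-10 m
G = 74 GPa = 7.4e+10 Pa
E = 0.5 * 7.4e+10 * (2.87e-10)^2
E = 3.048e-09 J/m


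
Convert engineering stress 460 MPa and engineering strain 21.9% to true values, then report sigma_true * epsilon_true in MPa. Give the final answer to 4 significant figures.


sigma_true = sigma_eng * (1 + epsilon_eng)
sigma_true = 460 * (1 + 0.219) = 560.74 MPa
epsilon_true = ln(1 + epsilon_eng)
epsilon_true = ln(1 + 0.219) = 0.198031
sigma_true * epsilon_true = 560.74 * 0.198031 = 111 MPa


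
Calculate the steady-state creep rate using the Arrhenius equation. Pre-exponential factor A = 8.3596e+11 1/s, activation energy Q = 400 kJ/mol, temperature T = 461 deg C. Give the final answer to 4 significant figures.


rate = A * exp(-Q / (R*T))
T = 461 + 273.15 = 734.15 K
rate = 8.3596e+11 * exp(-400e3 / (8.314 * 734.15))
rate = 2.892e-17 1/s


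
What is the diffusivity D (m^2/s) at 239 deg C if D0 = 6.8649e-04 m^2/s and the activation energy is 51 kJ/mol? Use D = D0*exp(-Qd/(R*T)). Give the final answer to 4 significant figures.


D = D0 * exp(-Qd / (R*T))
T = 512.15 K
D = 6.8649e-04 * exp(-51e3 / (8.314 * 512.15))
D = 4.314e-09 m^2/s


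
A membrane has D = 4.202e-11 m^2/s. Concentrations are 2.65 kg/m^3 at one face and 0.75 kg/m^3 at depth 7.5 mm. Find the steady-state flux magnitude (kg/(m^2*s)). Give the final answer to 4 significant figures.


J = -D * (dC/dx) = D * (C1 - C2) / dx
J = 4.202e-11 * (2.65 - 0.75) / 7.5e-03
J = 1.065e-08 kg/(m^2*s)


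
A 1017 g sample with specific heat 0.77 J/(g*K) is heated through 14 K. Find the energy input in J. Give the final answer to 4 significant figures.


Q = m * cp * dT
Q = 1017 * 0.77 * 14
Q = 10960 J


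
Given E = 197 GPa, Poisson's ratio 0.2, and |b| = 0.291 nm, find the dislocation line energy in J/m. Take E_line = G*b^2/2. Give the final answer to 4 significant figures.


Step 1: G = E / (2*(1+nu))
G = 197 / (2*(1+0.2)) = 82.0833 GPa = 8.20833e+10 Pa
Step 2: E_line = G*b^2/2
b = 0.291 nm = 2.91e-10 m
E_line = 0.5 * 8.20833e+10 * (2.91e-10)^2 = 3.475e-09 J/m


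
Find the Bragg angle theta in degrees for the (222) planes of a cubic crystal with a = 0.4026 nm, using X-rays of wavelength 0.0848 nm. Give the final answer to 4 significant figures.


d = a / sqrt(h^2+k^2+l^2)
d = 0.4026 / sqrt(12) = 0.116221 nm
lambda = 2*d*sin(theta)  =>  sin(theta) = lambda / (2*d)
sin(theta) = 0.0848 / (2 * 0.116221) = 0.364823
theta = 21.4 deg


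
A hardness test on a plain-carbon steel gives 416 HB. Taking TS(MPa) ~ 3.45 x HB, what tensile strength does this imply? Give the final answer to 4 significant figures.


TS (MPa) = 3.45 * HB
TS = 3.45 * 416
TS = 1435 MPa


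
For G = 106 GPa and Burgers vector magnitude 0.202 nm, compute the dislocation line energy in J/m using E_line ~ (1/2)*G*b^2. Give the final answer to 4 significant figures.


E = G*b^2/2
b = 0.202 nm = 2.02e-10 m
G = 106 GPa = 1.06e+11 Pa
E = 0.5 * 1.06e+11 * (2.02e-10)^2
E = 2.163e-09 J/m


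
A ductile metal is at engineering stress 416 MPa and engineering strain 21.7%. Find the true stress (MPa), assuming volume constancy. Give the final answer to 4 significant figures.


sigma_true = sigma_eng * (1 + epsilon_eng)
sigma_true = 416 * (1 + 0.217)
sigma_true = 506.3 MPa


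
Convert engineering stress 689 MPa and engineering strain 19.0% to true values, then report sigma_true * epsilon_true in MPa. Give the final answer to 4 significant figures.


sigma_true = sigma_eng * (1 + epsilon_eng)
sigma_true = 689 * (1 + 0.19) = 819.91 MPa
epsilon_true = ln(1 + epsilon_eng)
epsilon_true = ln(1 + 0.19) = 0.173953
sigma_true * epsilon_true = 819.91 * 0.173953 = 142.6 MPa


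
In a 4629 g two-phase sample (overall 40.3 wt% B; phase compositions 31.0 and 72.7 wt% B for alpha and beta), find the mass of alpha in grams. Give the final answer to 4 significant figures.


f_alpha = (C_beta - C0) / (C_beta - C_alpha)
f_alpha = (72.7 - 40.3) / (72.7 - 31.0) = 0.776978
m_alpha = f_alpha * m_total = 0.776978 * 4629 = 3597 g


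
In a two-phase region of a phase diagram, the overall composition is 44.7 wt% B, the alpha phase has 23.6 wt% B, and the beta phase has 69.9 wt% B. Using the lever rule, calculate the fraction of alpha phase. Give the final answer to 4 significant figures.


f_alpha = (C_beta - C0) / (C_beta - C_alpha)
f_alpha = (69.9 - 44.7) / (69.9 - 23.6)
f_alpha = 0.5443


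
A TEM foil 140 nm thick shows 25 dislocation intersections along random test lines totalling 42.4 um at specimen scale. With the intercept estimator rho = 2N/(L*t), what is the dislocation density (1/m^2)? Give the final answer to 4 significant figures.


rho = 2N / (L * t)
L = 42.4 um = 4.24e-05 m, t = 140 nm = 1.4e-07 m
rho = 2 * 25 / (4.24e-05 * 1.4e-07)
rho = 8.423e+12 1/m^2


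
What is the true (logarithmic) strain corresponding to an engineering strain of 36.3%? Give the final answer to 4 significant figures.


epsilon_true = ln(1 + epsilon_eng)
epsilon_true = ln(1 + 0.363)
epsilon_true = 0.3097


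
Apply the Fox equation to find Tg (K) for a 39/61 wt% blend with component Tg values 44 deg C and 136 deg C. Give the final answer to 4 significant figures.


1/Tg = w1/Tg1 + w2/Tg2 (in Kelvin)
Tg1 = 317.15 K, Tg2 = 409.15 K
1/Tg = 0.39/317.15 + 0.61/409.15
Tg = 367.6 K


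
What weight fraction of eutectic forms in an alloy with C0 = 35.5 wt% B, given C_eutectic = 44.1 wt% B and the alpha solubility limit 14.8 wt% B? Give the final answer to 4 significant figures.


f_primary = (C_e - C0) / (C_e - C_alpha_max)
f_primary = (44.1 - 35.5) / (44.1 - 14.8)
f_primary = 0.293515
f_eutectic = 1 - 0.293515 = 0.7065


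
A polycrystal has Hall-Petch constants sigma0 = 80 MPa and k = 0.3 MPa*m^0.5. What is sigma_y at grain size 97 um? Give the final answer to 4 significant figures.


sigma_y = sigma0 + k / sqrt(d)
d = 97 um = 9.7e-05 m
sigma_y = 80 + 0.3 / sqrt(9.7e-05)
sigma_y = 110.5 MPa


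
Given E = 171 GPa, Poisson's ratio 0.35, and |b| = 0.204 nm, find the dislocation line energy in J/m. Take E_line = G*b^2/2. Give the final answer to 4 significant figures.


Step 1: G = E / (2*(1+nu))
G = 171 / (2*(1+0.35)) = 63.3333 GPa = 6.33333e+10 Pa
Step 2: E_line = G*b^2/2
b = 0.204 nm = 2.04e-10 m
E_line = 0.5 * 6.33333e+10 * (2.04e-10)^2 = 1.318e-09 J/m


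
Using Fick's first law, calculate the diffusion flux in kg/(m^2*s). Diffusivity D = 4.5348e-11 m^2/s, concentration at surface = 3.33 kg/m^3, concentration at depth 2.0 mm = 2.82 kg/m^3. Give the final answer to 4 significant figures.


J = -D * (dC/dx) = D * (C1 - C2) / dx
J = 4.5348e-11 * (3.33 - 2.82) / 2e-03
J = 1.156e-08 kg/(m^2*s)


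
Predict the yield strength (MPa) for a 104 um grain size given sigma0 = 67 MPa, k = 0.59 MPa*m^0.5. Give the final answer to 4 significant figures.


sigma_y = sigma0 + k / sqrt(d)
d = 104 um = 1.04e-04 m
sigma_y = 67 + 0.59 / sqrt(1.04e-04)
sigma_y = 124.9 MPa
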